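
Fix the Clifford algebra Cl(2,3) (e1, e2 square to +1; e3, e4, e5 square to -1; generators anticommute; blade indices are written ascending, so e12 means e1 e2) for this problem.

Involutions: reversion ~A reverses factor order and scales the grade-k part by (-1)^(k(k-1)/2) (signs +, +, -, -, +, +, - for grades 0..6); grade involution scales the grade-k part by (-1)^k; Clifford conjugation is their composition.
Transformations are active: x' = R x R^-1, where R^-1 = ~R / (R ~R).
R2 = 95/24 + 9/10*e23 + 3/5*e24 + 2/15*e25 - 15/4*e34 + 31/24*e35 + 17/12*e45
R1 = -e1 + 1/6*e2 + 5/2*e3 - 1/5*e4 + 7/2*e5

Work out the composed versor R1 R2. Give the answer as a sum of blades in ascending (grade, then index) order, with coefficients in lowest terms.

Distribute over the terms of R1 (each basis-blade product reordered to ascending indices, repeated generators contracted through their squares):
(-e1) R2 = -95/24*e1 - 9/10*e123 - 3/5*e124 - 2/15*e125 + 15/4*e134 - 31/24*e135 - 17/12*e145
(1/6*e2) R2 = 95/144*e2 + 3/20*e3 + 1/10*e4 + 1/45*e5 - 5/8*e234 + 31/144*e235 + 17/72*e245
(5/2*e3) R2 = 9/4*e2 + 475/48*e3 + 75/8*e4 - 155/48*e5 - 3/2*e234 - 1/3*e235 + 85/24*e345
(-1/5*e4) R2 = -3/25*e2 + 3/4*e3 - 19/24*e4 + 17/60*e5 - 9/50*e234 + 2/75*e245 + 31/120*e345
(7/2*e5) R2 = 7/15*e2 + 217/48*e3 + 119/24*e4 + 665/48*e5 + 63/20*e235 + 21/10*e245 - 105/8*e345
Summing the partial products and collecting blades:
Answer: -95/24*e1 + 11723/3600*e2 + 919/60*e3 + 1637/120*e4 + 787/72*e5 - 9/10*e123 - 3/5*e124 - 2/15*e125 + 15/4*e134 - 31/24*e135 - 17/12*e145 - 461/200*e234 + 2183/720*e235 + 4253/1800*e245 - 373/40*e345


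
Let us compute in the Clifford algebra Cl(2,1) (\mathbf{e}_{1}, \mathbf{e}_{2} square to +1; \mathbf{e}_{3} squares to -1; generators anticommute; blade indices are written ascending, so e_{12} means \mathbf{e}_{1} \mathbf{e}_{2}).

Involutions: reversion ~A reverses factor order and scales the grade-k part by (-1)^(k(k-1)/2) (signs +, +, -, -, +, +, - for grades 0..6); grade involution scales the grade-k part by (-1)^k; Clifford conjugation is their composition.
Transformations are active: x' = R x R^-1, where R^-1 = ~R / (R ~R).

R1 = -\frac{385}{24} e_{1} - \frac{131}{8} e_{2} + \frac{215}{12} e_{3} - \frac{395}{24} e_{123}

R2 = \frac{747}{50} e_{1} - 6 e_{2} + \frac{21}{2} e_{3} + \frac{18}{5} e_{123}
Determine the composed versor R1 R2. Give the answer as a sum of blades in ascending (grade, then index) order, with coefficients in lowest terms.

Distribute over the terms of R1 (each basis-blade product reordered to ascending indices, repeated generators contracted through their squares):
(-\frac{385}{24} e_{1}) R2 = -\frac{19173}{80} + \frac{385}{4} e_{12} - \frac{2695}{16} e_{13} - \frac{231}{4} e_{23}
(-\frac{131}{8} e_{2}) R2 = \frac{393}{4} + \frac{97857}{400} e_{12} + \frac{1179}{20} e_{13} - \frac{2751}{16} e_{23}
(\frac{215}{12} e_{3}) R2 = -\frac{1505}{8} - \frac{129}{2} e_{12} - \frac{10707}{40} e_{13} + \frac{215}{2} e_{23}
(-\frac{395}{24} e_{123}) R2 = -\frac{237}{4} + \frac{2765}{16} e_{12} - \frac{395}{4} e_{13} - \frac{19671}{80} e_{23}
Summing the partial products and collecting blades:
Answer: -\frac{31103}{80} + \frac{89841}{200} e_{12} - \frac{38073}{80} e_{13} - \frac{14723}{40} e_{23}


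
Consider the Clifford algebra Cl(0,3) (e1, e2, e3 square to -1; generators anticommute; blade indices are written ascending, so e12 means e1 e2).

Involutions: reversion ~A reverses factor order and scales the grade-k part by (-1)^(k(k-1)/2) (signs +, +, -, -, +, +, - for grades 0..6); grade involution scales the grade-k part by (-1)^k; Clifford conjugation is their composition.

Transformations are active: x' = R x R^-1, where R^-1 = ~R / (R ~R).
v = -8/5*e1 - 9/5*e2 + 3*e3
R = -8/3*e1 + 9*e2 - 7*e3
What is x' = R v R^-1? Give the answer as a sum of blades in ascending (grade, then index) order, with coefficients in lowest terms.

~R = -8/3*e1 + 9*e2 - 7*e3, and R ~R = -1234/9, so R^-1 = ~R / (-1234/9).
R v = 494/15 + 96/5*e12 - 96/5*e13 + 72/5*e23
Answer: 8888/3085*e1 - 1557/617*e2 + 1119/3085*e3


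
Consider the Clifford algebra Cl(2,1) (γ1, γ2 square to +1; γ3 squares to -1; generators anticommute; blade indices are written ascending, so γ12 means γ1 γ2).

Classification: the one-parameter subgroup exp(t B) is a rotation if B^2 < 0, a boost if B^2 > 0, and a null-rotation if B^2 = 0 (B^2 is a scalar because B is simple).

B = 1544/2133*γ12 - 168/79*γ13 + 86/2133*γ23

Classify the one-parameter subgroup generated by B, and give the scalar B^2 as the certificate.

B^2 term by term: the squares give (1544/2133)^2*(γ12)^2 + (-168/79)^2*(γ13)^2 + (86/2133)^2*(γ23)^2 = 2383936/4549689*(-1) + 28224/6241*(+1) + 7396/4549689*(+1) = 4 (each basis 2-blade squares to minus the product of its generators' squares); cross terms between blades sharing an index anticommute and cancel. So B^2 = 4.
Answer: boost, certificate B^2 = 4. Note: conjugating B changes its blade decomposition but never the scalar B^2 = 4, whose sign settles the classification.


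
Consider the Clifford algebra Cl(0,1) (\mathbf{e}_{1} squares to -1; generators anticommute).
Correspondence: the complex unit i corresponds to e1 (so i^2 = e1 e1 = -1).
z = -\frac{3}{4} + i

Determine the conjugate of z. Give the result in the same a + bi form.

In blades: z = -\frac{3}{4} + e_{1}.
Conjugation here is Clifford conjugation: the scalar is fixed and the grade-1 and grade-2 blades all flip sign, giving -\frac{3}{4} - e_{1}; translating back:
Answer: -\frac{3}{4} - i


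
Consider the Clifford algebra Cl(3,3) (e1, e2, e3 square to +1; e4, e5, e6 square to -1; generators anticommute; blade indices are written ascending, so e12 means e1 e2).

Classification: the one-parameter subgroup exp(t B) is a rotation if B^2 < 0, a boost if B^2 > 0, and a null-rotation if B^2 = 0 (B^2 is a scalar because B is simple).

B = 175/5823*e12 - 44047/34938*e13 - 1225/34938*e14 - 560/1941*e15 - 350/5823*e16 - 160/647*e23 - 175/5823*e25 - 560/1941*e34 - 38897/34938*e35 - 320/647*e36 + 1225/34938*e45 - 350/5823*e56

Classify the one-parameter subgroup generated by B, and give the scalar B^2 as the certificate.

B^2 term by term: the squares give (175/5823)^2*(e12)^2 + (-44047/34938)^2*(e13)^2 + (-1225/34938)^2*(e14)^2 + (-560/1941)^2*(e15)^2 + (-350/5823)^2*(e16)^2 + (-160/647)^2*(e23)^2 + (-175/5823)^2*(e25)^2 + (-560/1941)^2*(e34)^2 + (-38897/34938)^2*(e35)^2 + (-320/647)^2*(e36)^2 + (1225/34938)^2*(e45)^2 + (-350/5823)^2*(e56)^2 = 30625/33907329*(-1) + 1940138209/1220663844*(-1) + 1500625/1220663844*(+1) + 313600/3767481*(+1) + 122500/33907329*(+1) + 25600/418609*(-1) + 30625/33907329*(+1) + 313600/3767481*(+1) + 1512976609/1220663844*(+1) + 102400/418609*(+1) + 1500625/1220663844*(-1) + 122500/33907329*(-1) = 0 (each basis 2-blade squares to minus the product of its generators' squares); cross terms between blades sharing an index anticommute and cancel; the commuting (index-disjoint) pairs give grade-4 terms 2*c*c'*(blade product), which cancel blade by blade — e1234: -196000/11302443 + 196000/11302443 = 0; e1235: -6806975/101721987 - 7708225/101721987 + 179200/1255827 = 0; e1236: -112000/3767481 + 112000/3767481 = 0; e1245: 214375/101721987 - 214375/101721987 = 0; e1256: -122500/33907329 + 122500/33907329 = 0; e1345: -53957575/610331922 - 47648825/610331922 + 627200/3767481 = 0; e1346: -392000/11302443 + 392000/11302443 = 0; e1356: 15416450/101721987 - 358400/1255827 + 13613950/101721987 = 0; e1456: 428750/101721987 - 428750/101721987 = 0; e2345: -196000/11302443 + 196000/11302443 = 0; e2356: 112000/3767481 - 112000/3767481 = 0; e3456: 392000/11302443 - 392000/11302443 = 0 — confirming B is simple. So B^2 = 0.
Answer: null-rotation, certificate B^2 = 0. Why this suffices: the scalar 0 survives any versor conjugation, so its sign alone determines the class however B is presented.


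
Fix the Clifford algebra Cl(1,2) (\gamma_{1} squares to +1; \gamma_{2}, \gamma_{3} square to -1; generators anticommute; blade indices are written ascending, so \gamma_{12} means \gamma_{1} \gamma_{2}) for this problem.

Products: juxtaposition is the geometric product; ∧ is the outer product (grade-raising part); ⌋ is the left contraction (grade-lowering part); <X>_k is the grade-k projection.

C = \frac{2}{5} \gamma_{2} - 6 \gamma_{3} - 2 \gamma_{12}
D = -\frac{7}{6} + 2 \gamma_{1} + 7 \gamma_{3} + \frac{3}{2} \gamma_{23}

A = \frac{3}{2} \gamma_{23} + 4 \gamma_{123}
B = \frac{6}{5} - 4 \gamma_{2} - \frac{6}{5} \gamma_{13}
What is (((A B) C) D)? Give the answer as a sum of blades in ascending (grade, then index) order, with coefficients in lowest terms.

step 1: \frac{24}{5} \gamma_{2} - 6 \gamma_{3} + \frac{9}{5} \gamma_{12} - 16 \gamma_{13} + \frac{9}{5} \gamma_{23} + \frac{24}{5} \gamma_{123}
step 2: -\frac{1038}{25} - \frac{2658}{25} \gamma_{1} + \frac{54}{5} \gamma_{2} - \frac{222}{25} \gamma_{3} + \frac{144}{5} \gamma_{12} - \frac{42}{25} \gamma_{13} + \frac{28}{5} \gamma_{23} + \frac{38}{5} \gamma_{123}
step 3: -\frac{2761}{25} + \frac{1034}{25} \gamma_{1} - \frac{3068}{25} \gamma_{2} - \frac{7328}{25} \gamma_{3} - \frac{2773}{25} \gamma_{12} - \frac{19193}{25} \gamma_{13} + \frac{1649}{75} \gamma_{23} + \frac{3334}{75} \gamma_{123}
Answer: -\frac{2761}{25} + \frac{1034}{25} \gamma_{1} - \frac{3068}{25} \gamma_{2} - \frac{7328}{25} \gamma_{3} - \frac{2773}{25} \gamma_{12} - \frac{19193}{25} \gamma_{13} + \frac{1649}{75} \gamma_{23} + \frac{3334}{75} \gamma_{123}


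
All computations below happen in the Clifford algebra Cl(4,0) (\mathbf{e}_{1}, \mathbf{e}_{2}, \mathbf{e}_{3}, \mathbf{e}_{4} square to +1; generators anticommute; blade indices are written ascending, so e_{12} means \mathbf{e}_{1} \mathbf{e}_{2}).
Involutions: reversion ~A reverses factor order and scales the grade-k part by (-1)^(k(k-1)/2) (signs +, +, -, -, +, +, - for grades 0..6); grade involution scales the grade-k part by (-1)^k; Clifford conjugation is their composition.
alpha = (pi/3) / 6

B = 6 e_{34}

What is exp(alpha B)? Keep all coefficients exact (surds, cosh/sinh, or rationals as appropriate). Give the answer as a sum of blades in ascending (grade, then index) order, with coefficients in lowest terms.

B^2 = (6)^2*(e_{34})^2 = 36*(-1) = -36 (a basis 2-blade squares to minus the product of its generators' squares).
B^2 = -36 — the series telescopes trigonometrically here: l = 6, alpha*l = \frac{\pi}{3}, so exp(alpha B) = cos(\frac{\pi}{3}) + (sin(\frac{\pi}{3})/6)*B = \frac{1}{2} + (\frac{\sqrt{3}}{12})*B.
Answer: \frac{1}{2} + \frac{\sqrt{3}}{2} e_{34}


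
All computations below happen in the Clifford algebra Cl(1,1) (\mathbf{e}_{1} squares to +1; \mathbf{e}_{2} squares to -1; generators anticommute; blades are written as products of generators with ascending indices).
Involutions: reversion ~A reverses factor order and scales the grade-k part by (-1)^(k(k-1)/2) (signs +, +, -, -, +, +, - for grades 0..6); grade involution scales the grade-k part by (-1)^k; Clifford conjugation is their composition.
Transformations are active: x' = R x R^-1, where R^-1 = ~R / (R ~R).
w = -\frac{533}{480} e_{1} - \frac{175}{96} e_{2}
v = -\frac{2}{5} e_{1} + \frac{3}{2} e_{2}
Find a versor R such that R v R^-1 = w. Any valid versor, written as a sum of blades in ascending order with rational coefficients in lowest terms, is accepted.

A norm check does it: q(v) = q(w) = -\frac{209}{100}, hence R = v + w = -\frac{145}{96} e_{1} - \frac{31}{96} e_{2} realises the map — parallel part kept, (v - w)/2 negated, v carried to w.
Answer: -\frac{145}{96} e_{1} - \frac{31}{96} e_{2}


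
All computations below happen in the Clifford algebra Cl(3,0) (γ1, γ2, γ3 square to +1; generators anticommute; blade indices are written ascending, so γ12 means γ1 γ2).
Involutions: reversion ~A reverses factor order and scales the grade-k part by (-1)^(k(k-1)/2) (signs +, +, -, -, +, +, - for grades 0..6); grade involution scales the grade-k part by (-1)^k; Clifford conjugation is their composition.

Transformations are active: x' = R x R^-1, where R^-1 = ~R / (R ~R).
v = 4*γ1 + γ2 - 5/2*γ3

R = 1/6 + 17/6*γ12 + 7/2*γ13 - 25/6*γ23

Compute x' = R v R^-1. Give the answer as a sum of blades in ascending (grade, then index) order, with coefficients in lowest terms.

~R = 1/6 - 17/6*γ12 - 7/2*γ13 + 25/6*γ23, and R ~R = 113/3, so R^-1 = ~R / (113/3).
R v = -21/4*γ1 - 3/4*γ2 - 41/4*γ3 - 109/4*γ123
Answer: 224/113*γ1 + 917/226*γ2 - 191/113*γ3


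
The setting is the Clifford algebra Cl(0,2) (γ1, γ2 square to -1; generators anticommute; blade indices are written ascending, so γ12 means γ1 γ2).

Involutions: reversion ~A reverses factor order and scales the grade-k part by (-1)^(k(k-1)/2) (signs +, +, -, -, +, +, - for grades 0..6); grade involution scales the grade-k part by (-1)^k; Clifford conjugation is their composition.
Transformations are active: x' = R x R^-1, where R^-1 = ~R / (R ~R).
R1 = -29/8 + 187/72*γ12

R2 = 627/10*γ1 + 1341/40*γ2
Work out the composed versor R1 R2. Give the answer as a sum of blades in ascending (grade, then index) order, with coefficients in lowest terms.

Distribute over the terms of R1 (each basis-blade product reordered to ascending indices, repeated generators contracted through their squares):
(-29/8) R2 = -18183/80*γ1 - 38889/320*γ2
(187/72*γ12) R2 = -27863/320*γ1 + 39083/240*γ2
Summing the partial products and collecting blades:
Answer: -20119/64*γ1 + 7933/192*γ2


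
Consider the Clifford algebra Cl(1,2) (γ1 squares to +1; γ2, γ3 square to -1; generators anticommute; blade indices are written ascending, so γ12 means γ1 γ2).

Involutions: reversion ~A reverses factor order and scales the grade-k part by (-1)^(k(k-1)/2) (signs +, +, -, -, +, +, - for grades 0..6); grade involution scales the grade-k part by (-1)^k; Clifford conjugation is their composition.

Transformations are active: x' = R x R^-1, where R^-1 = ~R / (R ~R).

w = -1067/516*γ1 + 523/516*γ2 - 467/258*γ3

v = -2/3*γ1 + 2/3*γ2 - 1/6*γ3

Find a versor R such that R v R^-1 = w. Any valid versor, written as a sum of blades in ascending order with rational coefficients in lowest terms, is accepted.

Sketch: the shared square -1/36 makes R = v + w = -1411/516*γ1 + 289/172*γ2 - 85/43*γ3 the natural versor; its sandwich fixes that direction, negates (v - w)/2, and sends v to w.
Answer: -1411/516*γ1 + 289/172*γ2 - 85/43*γ3


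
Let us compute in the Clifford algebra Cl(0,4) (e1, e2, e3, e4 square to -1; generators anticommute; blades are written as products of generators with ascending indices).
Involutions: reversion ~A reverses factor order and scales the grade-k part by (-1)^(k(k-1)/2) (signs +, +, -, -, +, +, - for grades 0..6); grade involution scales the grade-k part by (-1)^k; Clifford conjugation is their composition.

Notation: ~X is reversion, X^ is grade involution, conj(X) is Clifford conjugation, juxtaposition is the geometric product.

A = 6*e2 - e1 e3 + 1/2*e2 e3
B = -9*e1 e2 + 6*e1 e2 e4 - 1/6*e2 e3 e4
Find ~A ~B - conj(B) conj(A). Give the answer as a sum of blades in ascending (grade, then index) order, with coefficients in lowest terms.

first term: 54*e1 + 1/12*e4 - 9/2*e1 e3 - 36*e1 e4 - 9*e2 e3 - e3 e4 + 1/6*e1 e2 e4 + 3*e1 e3 e4 + 6*e2 e3 e4
second term: 54*e1 - 1/12*e4 + 9/2*e1 e3 - 36*e1 e4 + 9*e2 e3 - e3 e4 + 1/6*e1 e2 e4 + 3*e1 e3 e4 + 6*e2 e3 e4
Answer: 1/6*e4 - 9*e1 e3 - 18*e2 e3


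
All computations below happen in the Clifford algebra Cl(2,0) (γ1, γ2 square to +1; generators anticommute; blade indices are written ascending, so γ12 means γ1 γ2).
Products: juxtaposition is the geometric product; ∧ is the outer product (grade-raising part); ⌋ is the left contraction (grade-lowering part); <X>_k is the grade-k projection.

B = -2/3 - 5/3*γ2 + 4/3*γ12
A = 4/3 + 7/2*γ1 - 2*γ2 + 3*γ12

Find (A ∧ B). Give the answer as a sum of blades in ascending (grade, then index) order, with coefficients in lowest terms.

step 1: -8/9 - 7/3*γ1 - 8/9*γ2 - 109/18*γ12
Answer: -8/9 - 7/3*γ1 - 8/9*γ2 - 109/18*γ12


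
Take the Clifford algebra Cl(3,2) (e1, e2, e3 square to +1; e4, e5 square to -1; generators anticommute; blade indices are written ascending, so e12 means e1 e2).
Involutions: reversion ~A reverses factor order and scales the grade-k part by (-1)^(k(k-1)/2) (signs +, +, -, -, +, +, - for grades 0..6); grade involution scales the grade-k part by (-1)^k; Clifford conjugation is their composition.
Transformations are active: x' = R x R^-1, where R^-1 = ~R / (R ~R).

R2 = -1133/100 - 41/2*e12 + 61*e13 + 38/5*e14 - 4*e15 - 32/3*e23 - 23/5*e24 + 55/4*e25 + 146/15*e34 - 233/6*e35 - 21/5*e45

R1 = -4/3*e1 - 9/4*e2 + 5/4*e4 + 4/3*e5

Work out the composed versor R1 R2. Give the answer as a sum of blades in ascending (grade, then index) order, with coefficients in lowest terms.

Distribute over the terms of R1 (each basis-blade product reordered to ascending indices, repeated generators contracted through their squares):
(-4/3*e1) R2 = 1133/75*e1 + 82/3*e2 - 244/3*e3 - 152/15*e4 + 16/3*e5 + 128/9*e123 + 92/15*e124 - 55/3*e125 - 584/45*e134 + 466/9*e135 + 28/5*e145
(-9/4*e2) R2 = -369/8*e1 + 10197/400*e2 + 24*e3 + 207/20*e4 - 495/16*e5 + 549/4*e123 + 171/10*e124 - 9*e125 - 219/10*e234 + 699/8*e235 + 189/20*e245
(5/4*e4) R2 = 19/2*e1 - 23/4*e2 + 73/6*e3 - 1133/80*e4 + 21/4*e5 - 205/8*e124 + 305/4*e134 + 5*e145 - 40/3*e234 - 275/16*e245 + 1165/24*e345
(4/3*e5) R2 = -16/3*e1 + 55/3*e2 - 466/9*e3 - 28/5*e4 - 1133/75*e5 - 82/3*e125 + 244/3*e135 + 152/15*e145 - 128/9*e235 - 92/15*e245 + 584/45*e345
Summing the partial products and collecting blades:
Answer: -16111/600*e1 + 78491/1200*e2 - 1745/18*e3 - 4691/240*e4 - 42553/1200*e5 + 5453/36*e123 - 287/120*e124 - 164/3*e125 + 11389/180*e134 + 1198/9*e135 + 311/15*e145 - 1057/30*e234 + 5267/72*e235 - 3329/240*e245 + 22147/360*e345


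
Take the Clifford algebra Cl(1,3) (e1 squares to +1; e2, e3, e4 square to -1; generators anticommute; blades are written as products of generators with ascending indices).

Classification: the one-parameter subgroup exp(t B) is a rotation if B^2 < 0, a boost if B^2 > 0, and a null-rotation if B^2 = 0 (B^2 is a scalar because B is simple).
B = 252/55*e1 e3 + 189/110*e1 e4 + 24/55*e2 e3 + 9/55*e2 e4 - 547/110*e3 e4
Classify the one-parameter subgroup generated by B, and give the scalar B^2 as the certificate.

B^2 term by term: the squares give (252/55)^2*(e1 e3)^2 + (189/110)^2*(e1 e4)^2 + (24/55)^2*(e2 e3)^2 + (9/55)^2*(e2 e4)^2 + (-547/110)^2*(e3 e4)^2 = 63504/3025*(+1) + 35721/12100*(+1) + 576/3025*(-1) + 81/3025*(-1) + 299209/12100*(-1) = -1 (each basis 2-blade squares to minus the product of its generators' squares); cross terms between blades sharing an index anticommute and cancel; the commuting (index-disjoint) pairs give grade-4 terms 2*c*c'*(blade product), which cancel blade by blade — e1 e2 e3 e4: -4536/3025 + 4536/3025 = 0 — confirming B is simple. So B^2 = -1.
Answer: rotation, certificate B^2 = -1. B^2 = -1 is basis-independent, so its sign is the whole story.


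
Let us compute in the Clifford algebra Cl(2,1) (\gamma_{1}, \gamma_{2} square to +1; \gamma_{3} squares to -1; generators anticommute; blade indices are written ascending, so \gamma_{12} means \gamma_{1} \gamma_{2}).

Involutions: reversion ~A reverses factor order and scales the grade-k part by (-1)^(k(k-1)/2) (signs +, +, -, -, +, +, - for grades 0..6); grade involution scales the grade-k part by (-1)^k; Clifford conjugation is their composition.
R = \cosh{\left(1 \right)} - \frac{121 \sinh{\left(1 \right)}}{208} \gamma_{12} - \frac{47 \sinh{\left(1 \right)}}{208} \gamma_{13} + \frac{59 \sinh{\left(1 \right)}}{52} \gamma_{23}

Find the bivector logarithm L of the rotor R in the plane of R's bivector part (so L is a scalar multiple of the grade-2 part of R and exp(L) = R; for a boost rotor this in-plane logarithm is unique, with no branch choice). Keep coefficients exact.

The scalar part of R is \cosh{\left(1 \right)}, which determines |rapidity| via cosh; the sign lives in the bivector part, and pairing them (bivector part over sinh of the rapidity = the plane) gives the unique in-plane L = rapidity * plane.
Concretely: cosh(rapidity) = \cosh{\left(1 \right)} gives rapidity = ±1, and since rapidity/sinh(rapidity) is even the sign is immaterial: L = (rapidity/sinh(rapidity)) * <R>_2 = (\frac{1}{\sinh{\left(1 \right)}}) * <R>_2.
Answer: - \frac{121}{208} \gamma_{12} - \frac{47}{208} \gamma_{13} + \frac{59}{52} \gamma_{23}


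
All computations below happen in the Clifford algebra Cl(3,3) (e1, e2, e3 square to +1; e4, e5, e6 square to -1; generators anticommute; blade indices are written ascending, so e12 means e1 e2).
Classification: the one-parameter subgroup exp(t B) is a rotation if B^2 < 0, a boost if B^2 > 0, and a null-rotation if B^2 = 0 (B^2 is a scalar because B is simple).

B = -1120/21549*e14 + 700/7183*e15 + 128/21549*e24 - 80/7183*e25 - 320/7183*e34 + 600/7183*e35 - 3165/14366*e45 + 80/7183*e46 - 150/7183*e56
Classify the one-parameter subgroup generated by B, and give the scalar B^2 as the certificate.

B^2 term by term: the squares give (-1120/21549)^2*(e14)^2 + (700/7183)^2*(e15)^2 + (128/21549)^2*(e24)^2 + (-80/7183)^2*(e25)^2 + (-320/7183)^2*(e34)^2 + (600/7183)^2*(e35)^2 + (-3165/14366)^2*(e45)^2 + (80/7183)^2*(e46)^2 + (-150/7183)^2*(e56)^2 = 1254400/464359401*(+1) + 490000/51595489*(+1) + 16384/464359401*(+1) + 6400/51595489*(+1) + 102400/51595489*(+1) + 360000/51595489*(+1) + 10017225/206381956*(-1) + 6400/51595489*(-1) + 22500/51595489*(-1) = -1/36 (each basis 2-blade squares to minus the product of its generators' squares); cross terms between blades sharing an index anticommute and cancel; the commuting (index-disjoint) pairs give grade-4 terms 2*c*c'*(blade product), which cancel blade by blade — e1245: -179200/154786467 + 179200/154786467 = 0; e1345: 448000/51595489 - 448000/51595489 = 0; e1456: 112000/51595489 - 112000/51595489 = 0; e2345: -51200/51595489 + 51200/51595489 = 0; e2456: -12800/51595489 + 12800/51595489 = 0; e3456: 96000/51595489 - 96000/51595489 = 0 — confirming B is simple. So B^2 = -1/36.
Answer: rotation, certificate B^2 = -1/36. Because -1/36 is invariant under every versor sandwich, the classification follows from its sign alone.


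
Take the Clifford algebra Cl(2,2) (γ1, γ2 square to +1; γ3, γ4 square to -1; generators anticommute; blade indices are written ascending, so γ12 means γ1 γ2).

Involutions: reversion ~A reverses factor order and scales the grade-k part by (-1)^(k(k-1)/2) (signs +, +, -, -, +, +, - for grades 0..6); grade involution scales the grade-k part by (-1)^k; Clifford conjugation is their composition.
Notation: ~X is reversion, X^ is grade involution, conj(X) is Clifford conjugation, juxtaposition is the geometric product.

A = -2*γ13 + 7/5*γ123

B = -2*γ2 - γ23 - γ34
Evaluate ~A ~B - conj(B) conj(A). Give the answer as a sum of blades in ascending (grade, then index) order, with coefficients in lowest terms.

first term: -7/5*γ1 + 2*γ12 - 14/5*γ13 - 2*γ14 + 4*γ123 + 7/5*γ124
second term: 7/5*γ1 - 2*γ12 - 14/5*γ13 + 2*γ14 - 4*γ123 + 7/5*γ124
Answer: -14/5*γ1 + 4*γ12 - 4*γ14 + 8*γ123


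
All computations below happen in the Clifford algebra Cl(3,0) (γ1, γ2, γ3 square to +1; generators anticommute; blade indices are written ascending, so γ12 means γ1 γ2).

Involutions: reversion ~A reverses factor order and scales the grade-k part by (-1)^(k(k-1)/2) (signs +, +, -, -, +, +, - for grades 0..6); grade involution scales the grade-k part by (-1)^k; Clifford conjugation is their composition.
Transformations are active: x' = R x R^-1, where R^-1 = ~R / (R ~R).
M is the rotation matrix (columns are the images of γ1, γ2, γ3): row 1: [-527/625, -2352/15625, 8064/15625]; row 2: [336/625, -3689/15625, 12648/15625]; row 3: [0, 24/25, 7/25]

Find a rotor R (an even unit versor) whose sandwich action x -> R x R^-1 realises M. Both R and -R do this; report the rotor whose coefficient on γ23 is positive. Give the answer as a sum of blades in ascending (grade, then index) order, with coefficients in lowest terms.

Method: write R = a + b12*γ12 + b13*γ13 + b23*γ23 with a^2 + b12^2 + b13^2 + b23^2 = 1 (so R^-1 = ~R). Expanding the columns R e_j ~R gives tr M = 4a^2 - 1 and, from the antisymmetric part, M21 - M12 = -4a*b12, M13 - M31 = 4a*b13, M32 - M23 = -4a*b23.
Here tr M = -12489/15625, so a^2 = (1 + tr M)/4 = 784/15625 and a = ±28/125. Taking a = 28/125: M21 - M12 = 10752/15625, M13 - M31 = 8064/15625, M32 - M23 = 2352/15625, giving b12 = -96/125, b13 = 72/125, b23 = -21/125, i.e. R = 28/125 - 96/125*γ12 + 72/125*γ13 - 21/125*γ23.
Its γ23 coefficient is negative, so report the other preimage -R.
Answer: -28/125 + 96/125*γ12 - 72/125*γ13 + 21/125*γ23. Key observation: the double cover Spin(3) -> SO(3) sends R and -R to the same matrix (trace -12489/15625 here), so the stated sign of the γ23 coefficient is what selects one sheet.


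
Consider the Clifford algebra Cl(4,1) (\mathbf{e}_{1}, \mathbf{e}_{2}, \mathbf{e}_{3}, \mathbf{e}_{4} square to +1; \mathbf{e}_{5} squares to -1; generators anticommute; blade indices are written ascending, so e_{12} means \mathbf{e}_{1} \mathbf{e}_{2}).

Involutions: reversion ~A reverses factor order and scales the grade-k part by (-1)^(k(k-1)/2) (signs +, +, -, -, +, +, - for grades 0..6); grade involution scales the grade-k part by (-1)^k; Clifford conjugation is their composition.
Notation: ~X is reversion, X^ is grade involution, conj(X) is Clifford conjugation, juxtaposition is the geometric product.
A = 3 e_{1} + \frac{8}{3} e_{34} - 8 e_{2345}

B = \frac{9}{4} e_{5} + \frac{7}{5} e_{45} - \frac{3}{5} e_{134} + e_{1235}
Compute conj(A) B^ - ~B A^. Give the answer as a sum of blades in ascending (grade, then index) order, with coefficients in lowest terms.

first term: \frac{8}{5} e_{1} - 8 e_{14} + \frac{27}{4} e_{15} - \frac{56}{5} e_{23} - \frac{9}{5} e_{34} - \frac{56}{15} e_{35} + \frac{24}{5} e_{125} - \frac{21}{5} e_{145} - 18 e_{234} - 3 e_{235} + 6 e_{345} + \frac{8}{3} e_{1245}
second term: -\frac{8}{5} e_{1} + 8 e_{14} + \frac{27}{4} e_{15} + \frac{56}{5} e_{23} - \frac{9}{5} e_{34} + \frac{56}{15} e_{35} + \frac{24}{5} e_{125} + \frac{21}{5} e_{145} - 18 e_{234} + 3 e_{235} + 6 e_{345} + \frac{8}{3} e_{1245}
Answer: \frac{16}{5} e_{1} - 16 e_{14} - \frac{112}{5} e_{23} - \frac{112}{15} e_{35} - \frac{42}{5} e_{145} - 6 e_{235}


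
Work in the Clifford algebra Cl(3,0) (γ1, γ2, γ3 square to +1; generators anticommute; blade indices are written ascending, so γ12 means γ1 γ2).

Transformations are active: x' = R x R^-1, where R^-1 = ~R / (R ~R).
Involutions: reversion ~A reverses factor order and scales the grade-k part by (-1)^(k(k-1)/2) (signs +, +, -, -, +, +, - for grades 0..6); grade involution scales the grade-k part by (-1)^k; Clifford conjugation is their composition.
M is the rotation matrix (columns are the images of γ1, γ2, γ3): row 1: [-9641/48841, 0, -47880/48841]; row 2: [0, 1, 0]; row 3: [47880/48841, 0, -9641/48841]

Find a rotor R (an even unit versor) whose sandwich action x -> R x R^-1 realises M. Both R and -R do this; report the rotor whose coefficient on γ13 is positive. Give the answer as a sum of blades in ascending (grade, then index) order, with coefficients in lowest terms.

Method: write R = a + b12*γ12 + b13*γ13 + b23*γ23 with a^2 + b12^2 + b13^2 + b23^2 = 1 (so R^-1 = ~R). Expanding the columns R e_j ~R gives tr M = 4a^2 - 1 and, from the antisymmetric part, M21 - M12 = -4a*b12, M13 - M31 = 4a*b13, M32 - M23 = -4a*b23.
Here tr M = 29559/48841, so a^2 = (1 + tr M)/4 = 19600/48841 and a = ±140/221. Taking a = 140/221: M21 - M12 = 0, M13 - M31 = -95760/48841, M32 - M23 = 0, giving b12 = 0, b13 = -171/221, b23 = 0, i.e. R = 140/221 - 171/221*γ13.
Its γ13 coefficient is negative, so report the other preimage -R.
Answer: -140/221 + 171/221*γ13. Why the constraint matters: R and -R act identically through the sandwich — M has trace 29559/48841 either way — so only the sign condition on γ13 picks one of the two preimages.


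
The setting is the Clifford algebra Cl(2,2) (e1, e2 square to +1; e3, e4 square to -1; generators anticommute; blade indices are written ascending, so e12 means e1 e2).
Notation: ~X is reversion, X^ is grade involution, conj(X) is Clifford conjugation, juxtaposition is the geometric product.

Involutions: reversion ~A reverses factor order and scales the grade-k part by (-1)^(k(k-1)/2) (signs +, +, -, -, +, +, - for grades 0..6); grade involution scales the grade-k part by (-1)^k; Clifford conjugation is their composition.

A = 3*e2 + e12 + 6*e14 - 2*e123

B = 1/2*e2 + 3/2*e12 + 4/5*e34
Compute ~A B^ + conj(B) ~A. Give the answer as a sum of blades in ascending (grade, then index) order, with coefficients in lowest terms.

first term: -4*e1 - 3*e3 - 19/5*e13 - 9*e24 - 23/5*e124 + 12/5*e234 - 4/5*e1234
second term: -3 - 5*e1 + 3*e3 - 19/5*e13 - 9*e24 - 23/5*e124 - 12/5*e234 + 4/5*e1234
Answer: -3 - 9*e1 - 38/5*e13 - 18*e24 - 46/5*e124


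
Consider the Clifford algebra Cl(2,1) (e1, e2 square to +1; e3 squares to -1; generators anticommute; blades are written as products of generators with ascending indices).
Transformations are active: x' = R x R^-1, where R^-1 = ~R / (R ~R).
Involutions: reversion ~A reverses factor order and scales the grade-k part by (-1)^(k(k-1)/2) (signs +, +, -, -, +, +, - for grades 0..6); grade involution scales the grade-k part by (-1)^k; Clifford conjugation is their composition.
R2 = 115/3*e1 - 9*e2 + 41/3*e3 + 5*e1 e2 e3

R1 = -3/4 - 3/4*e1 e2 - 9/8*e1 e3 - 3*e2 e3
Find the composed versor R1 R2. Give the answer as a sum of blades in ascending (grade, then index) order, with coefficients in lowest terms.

Distribute over the terms of R1 (each basis-blade product reordered to ascending indices, repeated generators contracted through their squares):
(-3/4) R2 = -115/4*e1 + 27/4*e2 - 41/4*e3 - 15/4*e1 e2 e3
(-3/4*e1 e2) R2 = 27/4*e1 + 115/4*e2 + 15/4*e3 - 41/4*e1 e2 e3
(-9/8*e1 e3) R2 = 123/8*e1 + 45/8*e2 + 345/8*e3 - 81/8*e1 e2 e3
(-3*e2 e3) R2 = -15*e1 + 41*e2 - 27*e3 - 115*e1 e2 e3
Summing the partial products and collecting blades:
Answer: -173/8*e1 + 657/8*e2 + 77/8*e3 - 1113/8*e1 e2 e3


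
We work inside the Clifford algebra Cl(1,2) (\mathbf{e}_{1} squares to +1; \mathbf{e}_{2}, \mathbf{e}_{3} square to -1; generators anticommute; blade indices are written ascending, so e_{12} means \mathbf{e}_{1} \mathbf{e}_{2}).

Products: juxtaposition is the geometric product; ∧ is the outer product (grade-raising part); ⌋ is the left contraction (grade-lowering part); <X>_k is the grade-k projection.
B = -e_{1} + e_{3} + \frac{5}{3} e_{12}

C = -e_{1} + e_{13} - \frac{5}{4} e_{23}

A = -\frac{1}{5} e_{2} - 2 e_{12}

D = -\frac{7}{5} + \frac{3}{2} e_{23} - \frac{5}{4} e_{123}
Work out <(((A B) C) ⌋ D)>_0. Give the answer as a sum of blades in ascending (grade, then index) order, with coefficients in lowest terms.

step 1: -\frac{10}{3} - \frac{1}{3} e_{1} - 2 e_{2} - \frac{1}{5} e_{12} - \frac{1}{5} e_{23} - 2 e_{123}
step 2: \frac{1}{12} + \frac{5}{6} e_{1} + \frac{9}{5} e_{2} - \frac{17}{6} e_{3} - \frac{9}{5} e_{12} - \frac{43}{12} e_{13} + \frac{191}{30} e_{23} + \frac{157}{60} e_{123}
step 3: -\frac{307}{48} + \frac{191}{24} e_{1} - \frac{419}{48} e_{2} - \frac{9}{20} e_{3} - \frac{85}{24} e_{12} - \frac{9}{4} e_{13} - \frac{11}{12} e_{23} - \frac{5}{48} e_{123}
step 4: -\frac{307}{48}
Answer: -\frac{307}{48}


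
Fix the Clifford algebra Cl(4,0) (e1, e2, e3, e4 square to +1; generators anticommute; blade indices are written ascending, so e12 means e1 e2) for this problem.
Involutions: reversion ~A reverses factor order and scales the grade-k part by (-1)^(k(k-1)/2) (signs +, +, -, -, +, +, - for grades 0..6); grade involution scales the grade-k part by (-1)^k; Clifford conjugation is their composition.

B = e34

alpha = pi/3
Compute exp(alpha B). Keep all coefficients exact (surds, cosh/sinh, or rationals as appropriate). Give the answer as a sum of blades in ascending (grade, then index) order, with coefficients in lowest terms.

B^2 = (1)^2*(e34)^2 = 1*(-1) = -1 (a basis 2-blade squares to minus the product of its generators' squares).
B^2 = -1 — since the square is negative, the closed form is circular: l = 1, alpha*l = pi/3, so exp(alpha B) = cos(pi/3) + (sin(pi/3)/1)*B = 1/2 + (sqrt(3)/2)*B.
Answer: 1/2 + sqrt(3)/2*e34


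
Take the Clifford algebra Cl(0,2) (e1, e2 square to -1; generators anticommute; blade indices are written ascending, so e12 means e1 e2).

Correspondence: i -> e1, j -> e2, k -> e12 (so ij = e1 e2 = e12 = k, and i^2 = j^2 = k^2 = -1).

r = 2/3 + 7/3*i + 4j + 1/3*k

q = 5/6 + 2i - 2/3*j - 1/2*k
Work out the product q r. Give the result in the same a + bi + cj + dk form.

In blades: q = 5/6 + 2*e1 - 2/3*e2 - 1/2*e12, r = 2/3 + 7/3*e1 + 4*e2 + 1/3*e12.
Distribute q over r term by term (generator squares from the signature, products reordered to ascending indices): (5/6)*r = 5/9 + 35/18*e1 + 10/3*e2 + 5/18*e12; (2*e1)*r = -14/3 + 4/3*e1 - 2/3*e2 + 8*e12; (-2/3*e2)*r = 8/3 - 2/9*e1 - 4/9*e2 + 14/9*e12; (-1/2*e12)*r = 1/6 + 2*e1 - 7/6*e2 - 1/3*e12.
Sum: -23/18 + 91/18*e1 + 19/18*e2 + 19/2*e12; translating back through the correspondence:
Answer: -23/18 + 91/18*i + 19/18*j + 19/2*k


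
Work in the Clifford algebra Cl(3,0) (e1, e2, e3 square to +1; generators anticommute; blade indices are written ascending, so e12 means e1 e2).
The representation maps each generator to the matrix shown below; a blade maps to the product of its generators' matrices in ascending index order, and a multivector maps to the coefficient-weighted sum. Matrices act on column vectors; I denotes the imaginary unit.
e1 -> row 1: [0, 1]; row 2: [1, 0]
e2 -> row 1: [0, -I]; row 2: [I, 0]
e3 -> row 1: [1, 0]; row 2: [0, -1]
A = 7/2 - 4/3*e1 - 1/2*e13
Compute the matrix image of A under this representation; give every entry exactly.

Bivector images (products of the table entries): rho(e13) = rho(e1)rho(e3) = row 1: [0, -1]; row 2: [1, 0].
M = (7/2)*1 + (-4/3)*rho(e1) + (-1/2)*rho(e13), summed entrywise (1 is the identity matrix):
Answer: row 1: [7/2, -5/6]; row 2: [-11/6, 7/2]


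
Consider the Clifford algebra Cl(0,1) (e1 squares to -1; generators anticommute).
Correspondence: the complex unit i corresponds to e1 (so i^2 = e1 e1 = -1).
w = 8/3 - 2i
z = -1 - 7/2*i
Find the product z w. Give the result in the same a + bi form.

In blades: z = -1 - 7/2*e1, w = 8/3 - 2*e1.
Distribute z over w term by term (generator squares from the signature, products reordered to ascending indices): (-1)*w = -8/3 + 2*e1; (-7/2*e1)*w = -7 - 28/3*e1.
Sum: -29/3 - 22/3*e1; translating back through the correspondence:
Answer: -29/3 - 22/3*i


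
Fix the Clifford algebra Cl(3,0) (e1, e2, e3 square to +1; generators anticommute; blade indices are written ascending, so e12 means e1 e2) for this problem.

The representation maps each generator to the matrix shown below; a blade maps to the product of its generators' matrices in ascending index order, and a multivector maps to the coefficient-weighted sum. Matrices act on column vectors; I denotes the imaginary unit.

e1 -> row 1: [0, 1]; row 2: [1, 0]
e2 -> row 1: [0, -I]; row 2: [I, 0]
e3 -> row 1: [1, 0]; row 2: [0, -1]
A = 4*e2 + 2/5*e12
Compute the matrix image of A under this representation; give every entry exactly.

Bivector images (products of the table entries): rho(e12) = rho(e1)rho(e2) = row 1: [I, 0]; row 2: [0, -I].
M = (4)*rho(e2) + (2/5)*rho(e12), summed entrywise:
Answer: row 1: [2*I/5, -4*I]; row 2: [4*I, -2*I/5]


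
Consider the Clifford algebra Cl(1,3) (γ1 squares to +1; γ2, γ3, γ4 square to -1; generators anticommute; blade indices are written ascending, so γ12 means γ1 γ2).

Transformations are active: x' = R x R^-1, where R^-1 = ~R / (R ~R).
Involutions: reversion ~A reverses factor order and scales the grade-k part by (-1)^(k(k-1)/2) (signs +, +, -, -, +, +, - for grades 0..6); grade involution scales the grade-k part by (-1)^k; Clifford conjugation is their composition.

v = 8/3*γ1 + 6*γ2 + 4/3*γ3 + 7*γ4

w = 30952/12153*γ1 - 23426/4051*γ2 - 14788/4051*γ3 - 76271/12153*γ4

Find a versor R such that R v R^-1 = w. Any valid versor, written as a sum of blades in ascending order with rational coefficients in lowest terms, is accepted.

Here q(v) = q(w) = -239/3; the classical choice R = v + w = 21120/4051*γ1 + 880/4051*γ2 - 28160/12153*γ3 + 8800/12153*γ4 then realises v -> w under the sandwich.
Answer: 21120/4051*γ1 + 880/4051*γ2 - 28160/12153*γ3 + 8800/12153*γ4


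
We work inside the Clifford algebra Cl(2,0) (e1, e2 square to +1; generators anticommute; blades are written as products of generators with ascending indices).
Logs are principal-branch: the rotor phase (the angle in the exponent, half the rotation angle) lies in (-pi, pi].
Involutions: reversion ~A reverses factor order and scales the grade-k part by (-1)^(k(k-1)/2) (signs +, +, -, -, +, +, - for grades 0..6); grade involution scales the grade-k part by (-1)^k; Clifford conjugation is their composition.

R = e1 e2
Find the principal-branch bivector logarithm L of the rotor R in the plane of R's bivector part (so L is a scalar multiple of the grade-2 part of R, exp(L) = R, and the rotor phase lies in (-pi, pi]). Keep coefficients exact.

The scalar part of R is 0, and that scalar determines the rotor phase on the principal branch; recovering the unit plane as bivector-part over sine of the phase gives L = phase * plane.
Concretely: cos(phase) = 0 gives phase = ±pi/2, and since phase/sin(phase) is even the sign is immaterial: L = (phase/sin(phase)) * <R>_2 = (pi/2) * <R>_2.
Answer: pi/2*e1 e2


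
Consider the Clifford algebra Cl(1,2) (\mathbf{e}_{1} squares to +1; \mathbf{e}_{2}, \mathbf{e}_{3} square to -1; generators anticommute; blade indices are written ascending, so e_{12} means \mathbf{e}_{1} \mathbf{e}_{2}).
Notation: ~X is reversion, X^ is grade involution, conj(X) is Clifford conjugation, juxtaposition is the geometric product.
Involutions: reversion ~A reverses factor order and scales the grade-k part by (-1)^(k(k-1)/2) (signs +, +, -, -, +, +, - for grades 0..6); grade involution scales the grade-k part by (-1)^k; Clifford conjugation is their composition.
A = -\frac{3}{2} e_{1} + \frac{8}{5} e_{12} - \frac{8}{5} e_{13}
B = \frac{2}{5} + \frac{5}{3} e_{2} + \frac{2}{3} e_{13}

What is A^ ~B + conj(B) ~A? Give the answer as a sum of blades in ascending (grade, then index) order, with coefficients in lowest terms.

first term: \frac{16}{15} - \frac{31}{15} e_{1} - e_{3} + \frac{157}{50} e_{12} - \frac{16}{25} e_{13} + \frac{16}{15} e_{23} + \frac{8}{3} e_{123}
second term: -\frac{16}{15} + \frac{31}{15} e_{1} - e_{3} - \frac{157}{50} e_{12} + \frac{16}{25} e_{13} + \frac{16}{15} e_{23} + \frac{8}{3} e_{123}
Answer: -2 e_{3} + \frac{32}{15} e_{23} + \frac{16}{3} e_{123}


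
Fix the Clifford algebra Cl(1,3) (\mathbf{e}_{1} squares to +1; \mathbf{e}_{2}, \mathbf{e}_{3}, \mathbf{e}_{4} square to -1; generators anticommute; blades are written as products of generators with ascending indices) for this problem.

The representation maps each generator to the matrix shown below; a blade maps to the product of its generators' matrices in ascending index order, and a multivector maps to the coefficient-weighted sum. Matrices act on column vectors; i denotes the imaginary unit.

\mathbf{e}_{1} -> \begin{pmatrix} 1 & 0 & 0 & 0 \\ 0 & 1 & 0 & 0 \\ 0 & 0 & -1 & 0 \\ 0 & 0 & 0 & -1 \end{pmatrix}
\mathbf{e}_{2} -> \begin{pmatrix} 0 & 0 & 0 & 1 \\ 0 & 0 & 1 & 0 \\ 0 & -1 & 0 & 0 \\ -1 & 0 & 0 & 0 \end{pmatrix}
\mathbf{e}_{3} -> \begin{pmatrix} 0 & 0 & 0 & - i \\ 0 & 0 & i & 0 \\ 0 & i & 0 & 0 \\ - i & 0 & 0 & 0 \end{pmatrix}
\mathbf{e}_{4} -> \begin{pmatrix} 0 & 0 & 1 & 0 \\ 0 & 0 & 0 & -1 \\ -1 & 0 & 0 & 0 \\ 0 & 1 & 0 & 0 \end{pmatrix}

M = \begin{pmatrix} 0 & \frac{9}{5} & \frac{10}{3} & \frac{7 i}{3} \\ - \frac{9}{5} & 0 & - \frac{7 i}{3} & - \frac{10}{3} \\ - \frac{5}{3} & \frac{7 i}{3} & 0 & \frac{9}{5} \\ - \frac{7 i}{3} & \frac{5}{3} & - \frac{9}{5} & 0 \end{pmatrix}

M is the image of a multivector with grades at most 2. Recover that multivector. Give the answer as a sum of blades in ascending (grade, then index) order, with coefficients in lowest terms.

Method: the blade images are trace-orthogonal — tr(rho(e_A) rho(e_B)^-1) = 4 if A = B and 0 otherwise — and rho(e_A)^-1 = (e_A)^2 * rho(e_A) with (e_A)^2 = +1 or -1, so the coefficient of e_A in the preimage is (e_A)^2 * tr(M rho(e_A))/4.
Nonzero projections over blades of grade <= 2: e_{4}: (e_{4})^2 = -1, tr(M rho(e_{4})) = -10, coefficient \frac{5}{2}; e_{1} e_{3}: (e_{1} e_{3})^2 = +1, tr(M rho(e_{1} e_{3})) = - \frac{28}{3}, coefficient -\frac{7}{3}; e_{1} e_{4}: (e_{1} e_{4})^2 = +1, tr(M rho(e_{1} e_{4})) = \frac{10}{3}, coefficient \frac{5}{6}; e_{2} e_{4}: (e_{2} e_{4})^2 = -1, tr(M rho(e_{2} e_{4})) = - \frac{36}{5}, coefficient \frac{9}{5}. Every other blade of grade <= 2 projects to 0.
Answer: \frac{5}{2} e_{4} - \frac{7}{3} e_{1} e_{3} + \frac{5}{6} e_{1} e_{4} + \frac{9}{5} e_{2} e_{4}
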